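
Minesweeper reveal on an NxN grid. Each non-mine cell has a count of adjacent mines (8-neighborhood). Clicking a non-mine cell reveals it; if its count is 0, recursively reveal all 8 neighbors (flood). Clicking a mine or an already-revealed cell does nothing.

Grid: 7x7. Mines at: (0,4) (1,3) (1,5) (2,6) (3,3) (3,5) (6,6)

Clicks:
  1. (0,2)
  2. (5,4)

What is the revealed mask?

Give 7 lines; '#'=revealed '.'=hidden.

Answer: ###....
###....
###....
###....
######.
######.
######.

Derivation:
Click 1 (0,2) count=1: revealed 1 new [(0,2)] -> total=1
Click 2 (5,4) count=0: revealed 29 new [(0,0) (0,1) (1,0) (1,1) (1,2) (2,0) (2,1) (2,2) (3,0) (3,1) (3,2) (4,0) (4,1) (4,2) (4,3) (4,4) (4,5) (5,0) (5,1) (5,2) (5,3) (5,4) (5,5) (6,0) (6,1) (6,2) (6,3) (6,4) (6,5)] -> total=30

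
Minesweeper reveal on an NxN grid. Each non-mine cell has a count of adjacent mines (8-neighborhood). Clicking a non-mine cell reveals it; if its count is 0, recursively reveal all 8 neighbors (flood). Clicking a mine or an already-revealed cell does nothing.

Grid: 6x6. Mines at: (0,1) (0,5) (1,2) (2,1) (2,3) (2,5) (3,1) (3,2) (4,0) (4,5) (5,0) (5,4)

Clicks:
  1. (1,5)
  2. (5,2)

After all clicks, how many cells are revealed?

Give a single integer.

Answer: 7

Derivation:
Click 1 (1,5) count=2: revealed 1 new [(1,5)] -> total=1
Click 2 (5,2) count=0: revealed 6 new [(4,1) (4,2) (4,3) (5,1) (5,2) (5,3)] -> total=7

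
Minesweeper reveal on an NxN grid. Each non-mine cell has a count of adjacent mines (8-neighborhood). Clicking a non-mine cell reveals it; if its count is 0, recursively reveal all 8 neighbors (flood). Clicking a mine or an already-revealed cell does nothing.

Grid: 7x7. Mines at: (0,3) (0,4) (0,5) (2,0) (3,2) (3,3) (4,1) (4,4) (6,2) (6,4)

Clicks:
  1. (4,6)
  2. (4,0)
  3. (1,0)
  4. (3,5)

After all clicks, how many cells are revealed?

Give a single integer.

Click 1 (4,6) count=0: revealed 15 new [(1,4) (1,5) (1,6) (2,4) (2,5) (2,6) (3,4) (3,5) (3,6) (4,5) (4,6) (5,5) (5,6) (6,5) (6,6)] -> total=15
Click 2 (4,0) count=1: revealed 1 new [(4,0)] -> total=16
Click 3 (1,0) count=1: revealed 1 new [(1,0)] -> total=17
Click 4 (3,5) count=1: revealed 0 new [(none)] -> total=17

Answer: 17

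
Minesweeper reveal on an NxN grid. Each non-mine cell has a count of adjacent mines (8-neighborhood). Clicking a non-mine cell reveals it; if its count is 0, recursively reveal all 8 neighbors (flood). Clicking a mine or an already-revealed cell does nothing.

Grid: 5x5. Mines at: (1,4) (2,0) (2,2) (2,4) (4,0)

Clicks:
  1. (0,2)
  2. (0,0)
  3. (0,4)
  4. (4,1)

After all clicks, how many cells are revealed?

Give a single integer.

Click 1 (0,2) count=0: revealed 8 new [(0,0) (0,1) (0,2) (0,3) (1,0) (1,1) (1,2) (1,3)] -> total=8
Click 2 (0,0) count=0: revealed 0 new [(none)] -> total=8
Click 3 (0,4) count=1: revealed 1 new [(0,4)] -> total=9
Click 4 (4,1) count=1: revealed 1 new [(4,1)] -> total=10

Answer: 10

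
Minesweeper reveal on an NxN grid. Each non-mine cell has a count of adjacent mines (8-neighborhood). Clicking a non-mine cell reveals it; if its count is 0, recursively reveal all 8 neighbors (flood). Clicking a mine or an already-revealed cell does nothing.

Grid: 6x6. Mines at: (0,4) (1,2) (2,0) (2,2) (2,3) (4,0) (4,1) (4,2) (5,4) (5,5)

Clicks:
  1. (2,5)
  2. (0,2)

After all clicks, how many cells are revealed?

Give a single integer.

Click 1 (2,5) count=0: revealed 8 new [(1,4) (1,5) (2,4) (2,5) (3,4) (3,5) (4,4) (4,5)] -> total=8
Click 2 (0,2) count=1: revealed 1 new [(0,2)] -> total=9

Answer: 9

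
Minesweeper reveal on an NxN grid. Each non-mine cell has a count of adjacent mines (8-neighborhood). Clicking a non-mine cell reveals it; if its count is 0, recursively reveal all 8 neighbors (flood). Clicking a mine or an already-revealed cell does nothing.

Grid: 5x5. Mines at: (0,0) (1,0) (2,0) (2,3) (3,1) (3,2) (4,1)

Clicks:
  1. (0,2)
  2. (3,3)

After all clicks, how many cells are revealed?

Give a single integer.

Answer: 9

Derivation:
Click 1 (0,2) count=0: revealed 8 new [(0,1) (0,2) (0,3) (0,4) (1,1) (1,2) (1,3) (1,4)] -> total=8
Click 2 (3,3) count=2: revealed 1 new [(3,3)] -> total=9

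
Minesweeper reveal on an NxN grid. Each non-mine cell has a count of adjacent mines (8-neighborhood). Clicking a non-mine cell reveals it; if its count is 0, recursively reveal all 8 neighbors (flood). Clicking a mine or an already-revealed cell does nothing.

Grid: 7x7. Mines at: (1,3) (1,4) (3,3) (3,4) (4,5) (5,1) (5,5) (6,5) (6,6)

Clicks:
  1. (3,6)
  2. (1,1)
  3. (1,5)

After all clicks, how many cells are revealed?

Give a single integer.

Answer: 17

Derivation:
Click 1 (3,6) count=1: revealed 1 new [(3,6)] -> total=1
Click 2 (1,1) count=0: revealed 15 new [(0,0) (0,1) (0,2) (1,0) (1,1) (1,2) (2,0) (2,1) (2,2) (3,0) (3,1) (3,2) (4,0) (4,1) (4,2)] -> total=16
Click 3 (1,5) count=1: revealed 1 new [(1,5)] -> total=17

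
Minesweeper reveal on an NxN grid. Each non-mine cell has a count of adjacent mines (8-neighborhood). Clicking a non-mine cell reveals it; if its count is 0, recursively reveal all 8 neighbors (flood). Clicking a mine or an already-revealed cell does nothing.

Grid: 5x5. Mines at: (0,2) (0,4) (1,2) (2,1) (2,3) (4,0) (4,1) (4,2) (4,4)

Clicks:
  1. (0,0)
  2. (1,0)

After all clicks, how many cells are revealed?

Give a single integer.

Answer: 4

Derivation:
Click 1 (0,0) count=0: revealed 4 new [(0,0) (0,1) (1,0) (1,1)] -> total=4
Click 2 (1,0) count=1: revealed 0 new [(none)] -> total=4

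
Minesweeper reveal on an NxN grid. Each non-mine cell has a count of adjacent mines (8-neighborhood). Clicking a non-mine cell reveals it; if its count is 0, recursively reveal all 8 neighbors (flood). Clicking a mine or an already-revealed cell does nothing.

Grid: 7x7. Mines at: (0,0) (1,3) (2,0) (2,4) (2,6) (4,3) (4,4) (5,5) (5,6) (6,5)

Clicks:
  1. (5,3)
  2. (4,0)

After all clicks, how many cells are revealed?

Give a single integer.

Answer: 16

Derivation:
Click 1 (5,3) count=2: revealed 1 new [(5,3)] -> total=1
Click 2 (4,0) count=0: revealed 15 new [(3,0) (3,1) (3,2) (4,0) (4,1) (4,2) (5,0) (5,1) (5,2) (5,4) (6,0) (6,1) (6,2) (6,3) (6,4)] -> total=16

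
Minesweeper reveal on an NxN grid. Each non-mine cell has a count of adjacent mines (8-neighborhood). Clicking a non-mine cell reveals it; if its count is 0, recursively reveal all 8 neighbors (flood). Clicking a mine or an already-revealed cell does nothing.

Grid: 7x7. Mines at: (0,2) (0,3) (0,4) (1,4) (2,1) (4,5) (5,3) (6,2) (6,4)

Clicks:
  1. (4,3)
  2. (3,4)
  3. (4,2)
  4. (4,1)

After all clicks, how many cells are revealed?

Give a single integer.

Click 1 (4,3) count=1: revealed 1 new [(4,3)] -> total=1
Click 2 (3,4) count=1: revealed 1 new [(3,4)] -> total=2
Click 3 (4,2) count=1: revealed 1 new [(4,2)] -> total=3
Click 4 (4,1) count=0: revealed 10 new [(3,0) (3,1) (3,2) (4,0) (4,1) (5,0) (5,1) (5,2) (6,0) (6,1)] -> total=13

Answer: 13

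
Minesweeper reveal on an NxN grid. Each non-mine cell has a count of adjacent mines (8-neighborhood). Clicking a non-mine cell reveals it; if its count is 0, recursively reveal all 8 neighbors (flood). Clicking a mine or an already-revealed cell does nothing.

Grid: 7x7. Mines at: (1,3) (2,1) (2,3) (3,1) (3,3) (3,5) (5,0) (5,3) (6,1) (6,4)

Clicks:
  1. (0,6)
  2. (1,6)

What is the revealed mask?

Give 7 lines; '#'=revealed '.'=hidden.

Click 1 (0,6) count=0: revealed 9 new [(0,4) (0,5) (0,6) (1,4) (1,5) (1,6) (2,4) (2,5) (2,6)] -> total=9
Click 2 (1,6) count=0: revealed 0 new [(none)] -> total=9

Answer: ....###
....###
....###
.......
.......
.......
.......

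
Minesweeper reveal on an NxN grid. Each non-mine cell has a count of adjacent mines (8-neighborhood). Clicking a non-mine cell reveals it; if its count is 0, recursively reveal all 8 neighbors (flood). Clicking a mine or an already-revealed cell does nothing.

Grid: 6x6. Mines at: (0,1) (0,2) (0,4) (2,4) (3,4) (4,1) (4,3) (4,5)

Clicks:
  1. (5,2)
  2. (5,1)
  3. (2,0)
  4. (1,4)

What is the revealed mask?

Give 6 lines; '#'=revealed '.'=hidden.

Click 1 (5,2) count=2: revealed 1 new [(5,2)] -> total=1
Click 2 (5,1) count=1: revealed 1 new [(5,1)] -> total=2
Click 3 (2,0) count=0: revealed 12 new [(1,0) (1,1) (1,2) (1,3) (2,0) (2,1) (2,2) (2,3) (3,0) (3,1) (3,2) (3,3)] -> total=14
Click 4 (1,4) count=2: revealed 1 new [(1,4)] -> total=15

Answer: ......
#####.
####..
####..
......
.##...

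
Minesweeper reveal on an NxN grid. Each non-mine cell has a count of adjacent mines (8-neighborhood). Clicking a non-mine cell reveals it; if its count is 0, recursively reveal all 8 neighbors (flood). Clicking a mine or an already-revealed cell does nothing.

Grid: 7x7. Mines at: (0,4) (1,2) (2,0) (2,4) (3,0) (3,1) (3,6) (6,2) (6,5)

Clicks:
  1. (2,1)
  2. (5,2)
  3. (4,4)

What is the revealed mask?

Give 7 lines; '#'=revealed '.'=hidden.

Answer: .......
.......
.#.....
..####.
..####.
..####.
.......

Derivation:
Click 1 (2,1) count=4: revealed 1 new [(2,1)] -> total=1
Click 2 (5,2) count=1: revealed 1 new [(5,2)] -> total=2
Click 3 (4,4) count=0: revealed 11 new [(3,2) (3,3) (3,4) (3,5) (4,2) (4,3) (4,4) (4,5) (5,3) (5,4) (5,5)] -> total=13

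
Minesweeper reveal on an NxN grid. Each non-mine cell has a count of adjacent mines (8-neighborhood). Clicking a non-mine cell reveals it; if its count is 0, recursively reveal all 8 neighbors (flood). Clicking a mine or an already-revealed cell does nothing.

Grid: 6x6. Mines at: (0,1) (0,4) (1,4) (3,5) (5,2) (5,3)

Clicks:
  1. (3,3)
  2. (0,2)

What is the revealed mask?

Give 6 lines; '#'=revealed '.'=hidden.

Click 1 (3,3) count=0: revealed 21 new [(1,0) (1,1) (1,2) (1,3) (2,0) (2,1) (2,2) (2,3) (2,4) (3,0) (3,1) (3,2) (3,3) (3,4) (4,0) (4,1) (4,2) (4,3) (4,4) (5,0) (5,1)] -> total=21
Click 2 (0,2) count=1: revealed 1 new [(0,2)] -> total=22

Answer: ..#...
####..
#####.
#####.
#####.
##....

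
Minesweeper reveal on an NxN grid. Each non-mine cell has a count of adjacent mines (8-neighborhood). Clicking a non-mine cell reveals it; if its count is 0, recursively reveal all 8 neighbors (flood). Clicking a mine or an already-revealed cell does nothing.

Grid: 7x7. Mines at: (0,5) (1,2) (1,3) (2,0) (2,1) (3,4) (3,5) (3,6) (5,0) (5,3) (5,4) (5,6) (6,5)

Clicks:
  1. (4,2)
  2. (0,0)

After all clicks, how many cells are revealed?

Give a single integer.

Click 1 (4,2) count=1: revealed 1 new [(4,2)] -> total=1
Click 2 (0,0) count=0: revealed 4 new [(0,0) (0,1) (1,0) (1,1)] -> total=5

Answer: 5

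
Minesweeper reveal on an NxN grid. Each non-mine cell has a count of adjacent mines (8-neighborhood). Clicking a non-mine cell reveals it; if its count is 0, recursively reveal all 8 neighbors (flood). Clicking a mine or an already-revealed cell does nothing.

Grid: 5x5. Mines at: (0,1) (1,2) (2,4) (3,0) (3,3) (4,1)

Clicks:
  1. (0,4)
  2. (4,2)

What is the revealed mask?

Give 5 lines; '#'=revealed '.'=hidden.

Answer: ...##
...##
.....
.....
..#..

Derivation:
Click 1 (0,4) count=0: revealed 4 new [(0,3) (0,4) (1,3) (1,4)] -> total=4
Click 2 (4,2) count=2: revealed 1 new [(4,2)] -> total=5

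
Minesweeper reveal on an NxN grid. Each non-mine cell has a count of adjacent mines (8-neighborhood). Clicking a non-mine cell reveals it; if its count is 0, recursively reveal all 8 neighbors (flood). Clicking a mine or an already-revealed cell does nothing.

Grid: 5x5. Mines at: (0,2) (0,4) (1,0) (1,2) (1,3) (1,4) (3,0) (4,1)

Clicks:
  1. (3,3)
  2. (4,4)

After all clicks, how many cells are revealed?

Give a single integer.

Click 1 (3,3) count=0: revealed 9 new [(2,2) (2,3) (2,4) (3,2) (3,3) (3,4) (4,2) (4,3) (4,4)] -> total=9
Click 2 (4,4) count=0: revealed 0 new [(none)] -> total=9

Answer: 9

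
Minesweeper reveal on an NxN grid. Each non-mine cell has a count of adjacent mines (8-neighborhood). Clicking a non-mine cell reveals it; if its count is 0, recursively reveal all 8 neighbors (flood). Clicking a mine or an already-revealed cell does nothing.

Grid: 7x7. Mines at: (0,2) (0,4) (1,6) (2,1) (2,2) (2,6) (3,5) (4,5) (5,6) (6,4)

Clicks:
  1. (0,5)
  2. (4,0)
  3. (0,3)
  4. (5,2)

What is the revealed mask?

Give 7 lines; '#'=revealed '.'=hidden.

Click 1 (0,5) count=2: revealed 1 new [(0,5)] -> total=1
Click 2 (4,0) count=0: revealed 19 new [(3,0) (3,1) (3,2) (3,3) (3,4) (4,0) (4,1) (4,2) (4,3) (4,4) (5,0) (5,1) (5,2) (5,3) (5,4) (6,0) (6,1) (6,2) (6,3)] -> total=20
Click 3 (0,3) count=2: revealed 1 new [(0,3)] -> total=21
Click 4 (5,2) count=0: revealed 0 new [(none)] -> total=21

Answer: ...#.#.
.......
.......
#####..
#####..
#####..
####...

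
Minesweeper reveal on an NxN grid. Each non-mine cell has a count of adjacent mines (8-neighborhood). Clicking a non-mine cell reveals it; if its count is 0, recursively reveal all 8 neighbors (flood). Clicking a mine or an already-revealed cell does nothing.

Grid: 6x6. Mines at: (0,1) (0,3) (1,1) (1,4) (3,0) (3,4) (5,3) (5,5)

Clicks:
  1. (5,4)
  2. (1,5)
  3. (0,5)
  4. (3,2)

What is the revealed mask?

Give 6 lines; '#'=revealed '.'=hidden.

Click 1 (5,4) count=2: revealed 1 new [(5,4)] -> total=1
Click 2 (1,5) count=1: revealed 1 new [(1,5)] -> total=2
Click 3 (0,5) count=1: revealed 1 new [(0,5)] -> total=3
Click 4 (3,2) count=0: revealed 9 new [(2,1) (2,2) (2,3) (3,1) (3,2) (3,3) (4,1) (4,2) (4,3)] -> total=12

Answer: .....#
.....#
.###..
.###..
.###..
....#.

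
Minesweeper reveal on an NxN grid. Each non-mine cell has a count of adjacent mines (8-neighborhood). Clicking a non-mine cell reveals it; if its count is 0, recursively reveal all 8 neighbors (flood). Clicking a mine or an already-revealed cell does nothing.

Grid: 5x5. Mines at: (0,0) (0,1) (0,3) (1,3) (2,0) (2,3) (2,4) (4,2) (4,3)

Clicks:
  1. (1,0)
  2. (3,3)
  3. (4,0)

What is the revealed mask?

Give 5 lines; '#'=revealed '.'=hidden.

Click 1 (1,0) count=3: revealed 1 new [(1,0)] -> total=1
Click 2 (3,3) count=4: revealed 1 new [(3,3)] -> total=2
Click 3 (4,0) count=0: revealed 4 new [(3,0) (3,1) (4,0) (4,1)] -> total=6

Answer: .....
#....
.....
##.#.
##...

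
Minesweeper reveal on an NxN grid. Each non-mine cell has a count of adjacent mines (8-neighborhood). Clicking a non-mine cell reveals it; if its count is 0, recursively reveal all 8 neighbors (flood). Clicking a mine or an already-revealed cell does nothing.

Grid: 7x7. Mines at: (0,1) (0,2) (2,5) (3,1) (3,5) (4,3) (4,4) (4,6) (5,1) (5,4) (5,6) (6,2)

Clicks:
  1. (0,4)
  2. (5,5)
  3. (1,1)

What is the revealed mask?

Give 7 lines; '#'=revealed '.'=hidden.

Answer: ...####
.#.####
.......
.......
.......
.....#.
.......

Derivation:
Click 1 (0,4) count=0: revealed 8 new [(0,3) (0,4) (0,5) (0,6) (1,3) (1,4) (1,5) (1,6)] -> total=8
Click 2 (5,5) count=4: revealed 1 new [(5,5)] -> total=9
Click 3 (1,1) count=2: revealed 1 new [(1,1)] -> total=10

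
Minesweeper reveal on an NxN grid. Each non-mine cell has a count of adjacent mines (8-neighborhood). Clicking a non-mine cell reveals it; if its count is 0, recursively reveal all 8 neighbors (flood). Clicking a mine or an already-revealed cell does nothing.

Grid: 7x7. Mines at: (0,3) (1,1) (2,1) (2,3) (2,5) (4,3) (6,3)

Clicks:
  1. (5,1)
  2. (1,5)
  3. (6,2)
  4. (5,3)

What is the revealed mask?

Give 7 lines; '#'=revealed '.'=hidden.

Answer: .......
.....#.
.......
###....
###....
####...
###....

Derivation:
Click 1 (5,1) count=0: revealed 12 new [(3,0) (3,1) (3,2) (4,0) (4,1) (4,2) (5,0) (5,1) (5,2) (6,0) (6,1) (6,2)] -> total=12
Click 2 (1,5) count=1: revealed 1 new [(1,5)] -> total=13
Click 3 (6,2) count=1: revealed 0 new [(none)] -> total=13
Click 4 (5,3) count=2: revealed 1 new [(5,3)] -> total=14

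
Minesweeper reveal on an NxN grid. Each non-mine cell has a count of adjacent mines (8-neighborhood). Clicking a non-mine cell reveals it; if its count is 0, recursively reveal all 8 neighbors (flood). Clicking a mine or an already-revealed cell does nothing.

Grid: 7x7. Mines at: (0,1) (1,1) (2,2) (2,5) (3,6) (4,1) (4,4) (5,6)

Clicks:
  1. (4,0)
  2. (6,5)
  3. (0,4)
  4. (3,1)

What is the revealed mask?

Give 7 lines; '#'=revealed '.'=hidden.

Answer: ..#####
..#####
.......
.#.....
#......
.......
.....#.

Derivation:
Click 1 (4,0) count=1: revealed 1 new [(4,0)] -> total=1
Click 2 (6,5) count=1: revealed 1 new [(6,5)] -> total=2
Click 3 (0,4) count=0: revealed 10 new [(0,2) (0,3) (0,4) (0,5) (0,6) (1,2) (1,3) (1,4) (1,5) (1,6)] -> total=12
Click 4 (3,1) count=2: revealed 1 new [(3,1)] -> total=13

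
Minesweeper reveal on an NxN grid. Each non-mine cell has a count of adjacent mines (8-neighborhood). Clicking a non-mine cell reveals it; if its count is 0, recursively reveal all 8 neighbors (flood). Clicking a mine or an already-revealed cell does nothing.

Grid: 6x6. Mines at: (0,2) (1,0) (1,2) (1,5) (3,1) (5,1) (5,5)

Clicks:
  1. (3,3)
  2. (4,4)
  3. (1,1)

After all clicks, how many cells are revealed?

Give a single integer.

Answer: 16

Derivation:
Click 1 (3,3) count=0: revealed 15 new [(2,2) (2,3) (2,4) (2,5) (3,2) (3,3) (3,4) (3,5) (4,2) (4,3) (4,4) (4,5) (5,2) (5,3) (5,4)] -> total=15
Click 2 (4,4) count=1: revealed 0 new [(none)] -> total=15
Click 3 (1,1) count=3: revealed 1 new [(1,1)] -> total=16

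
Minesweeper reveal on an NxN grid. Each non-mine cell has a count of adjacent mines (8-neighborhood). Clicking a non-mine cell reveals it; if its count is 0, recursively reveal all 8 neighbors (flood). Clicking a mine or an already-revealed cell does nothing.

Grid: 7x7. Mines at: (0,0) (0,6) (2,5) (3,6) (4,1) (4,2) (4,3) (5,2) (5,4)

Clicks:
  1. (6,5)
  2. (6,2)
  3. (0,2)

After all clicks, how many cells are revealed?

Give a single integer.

Answer: 23

Derivation:
Click 1 (6,5) count=1: revealed 1 new [(6,5)] -> total=1
Click 2 (6,2) count=1: revealed 1 new [(6,2)] -> total=2
Click 3 (0,2) count=0: revealed 21 new [(0,1) (0,2) (0,3) (0,4) (0,5) (1,0) (1,1) (1,2) (1,3) (1,4) (1,5) (2,0) (2,1) (2,2) (2,3) (2,4) (3,0) (3,1) (3,2) (3,3) (3,4)] -> total=23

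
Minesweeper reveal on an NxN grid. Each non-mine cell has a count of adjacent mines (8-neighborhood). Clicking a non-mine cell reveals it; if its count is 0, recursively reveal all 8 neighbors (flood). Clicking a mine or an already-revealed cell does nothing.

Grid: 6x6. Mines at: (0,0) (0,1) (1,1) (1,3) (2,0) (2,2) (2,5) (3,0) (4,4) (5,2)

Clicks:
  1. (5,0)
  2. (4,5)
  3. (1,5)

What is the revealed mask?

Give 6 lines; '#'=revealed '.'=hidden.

Click 1 (5,0) count=0: revealed 4 new [(4,0) (4,1) (5,0) (5,1)] -> total=4
Click 2 (4,5) count=1: revealed 1 new [(4,5)] -> total=5
Click 3 (1,5) count=1: revealed 1 new [(1,5)] -> total=6

Answer: ......
.....#
......
......
##...#
##....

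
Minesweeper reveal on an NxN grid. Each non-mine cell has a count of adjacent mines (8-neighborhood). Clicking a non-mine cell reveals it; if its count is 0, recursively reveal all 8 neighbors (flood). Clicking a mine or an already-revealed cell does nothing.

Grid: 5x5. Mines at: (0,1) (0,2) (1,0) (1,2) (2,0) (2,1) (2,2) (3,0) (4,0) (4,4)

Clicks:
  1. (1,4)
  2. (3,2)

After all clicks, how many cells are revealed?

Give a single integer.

Click 1 (1,4) count=0: revealed 8 new [(0,3) (0,4) (1,3) (1,4) (2,3) (2,4) (3,3) (3,4)] -> total=8
Click 2 (3,2) count=2: revealed 1 new [(3,2)] -> total=9

Answer: 9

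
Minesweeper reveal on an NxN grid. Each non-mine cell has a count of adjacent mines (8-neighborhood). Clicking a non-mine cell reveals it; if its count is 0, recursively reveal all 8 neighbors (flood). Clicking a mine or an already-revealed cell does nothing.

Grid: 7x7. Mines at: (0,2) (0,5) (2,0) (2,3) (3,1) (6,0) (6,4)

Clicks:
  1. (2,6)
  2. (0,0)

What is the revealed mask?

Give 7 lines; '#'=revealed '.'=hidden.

Click 1 (2,6) count=0: revealed 28 new [(1,4) (1,5) (1,6) (2,4) (2,5) (2,6) (3,2) (3,3) (3,4) (3,5) (3,6) (4,1) (4,2) (4,3) (4,4) (4,5) (4,6) (5,1) (5,2) (5,3) (5,4) (5,5) (5,6) (6,1) (6,2) (6,3) (6,5) (6,6)] -> total=28
Click 2 (0,0) count=0: revealed 4 new [(0,0) (0,1) (1,0) (1,1)] -> total=32

Answer: ##.....
##..###
....###
..#####
.######
.######
.###.##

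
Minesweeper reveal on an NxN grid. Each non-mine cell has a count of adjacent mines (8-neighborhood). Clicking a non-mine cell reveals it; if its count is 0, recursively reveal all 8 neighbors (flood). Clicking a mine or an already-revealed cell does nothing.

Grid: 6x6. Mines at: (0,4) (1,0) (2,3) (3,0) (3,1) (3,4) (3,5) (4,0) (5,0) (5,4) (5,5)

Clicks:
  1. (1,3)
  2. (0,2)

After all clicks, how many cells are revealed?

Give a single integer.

Click 1 (1,3) count=2: revealed 1 new [(1,3)] -> total=1
Click 2 (0,2) count=0: revealed 5 new [(0,1) (0,2) (0,3) (1,1) (1,2)] -> total=6

Answer: 6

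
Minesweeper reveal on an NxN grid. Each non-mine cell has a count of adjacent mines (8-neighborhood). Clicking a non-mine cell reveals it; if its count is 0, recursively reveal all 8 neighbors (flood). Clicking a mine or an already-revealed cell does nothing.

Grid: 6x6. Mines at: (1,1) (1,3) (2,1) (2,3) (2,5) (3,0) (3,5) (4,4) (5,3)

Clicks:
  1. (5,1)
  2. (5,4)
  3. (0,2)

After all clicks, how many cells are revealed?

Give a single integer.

Click 1 (5,1) count=0: revealed 6 new [(4,0) (4,1) (4,2) (5,0) (5,1) (5,2)] -> total=6
Click 2 (5,4) count=2: revealed 1 new [(5,4)] -> total=7
Click 3 (0,2) count=2: revealed 1 new [(0,2)] -> total=8

Answer: 8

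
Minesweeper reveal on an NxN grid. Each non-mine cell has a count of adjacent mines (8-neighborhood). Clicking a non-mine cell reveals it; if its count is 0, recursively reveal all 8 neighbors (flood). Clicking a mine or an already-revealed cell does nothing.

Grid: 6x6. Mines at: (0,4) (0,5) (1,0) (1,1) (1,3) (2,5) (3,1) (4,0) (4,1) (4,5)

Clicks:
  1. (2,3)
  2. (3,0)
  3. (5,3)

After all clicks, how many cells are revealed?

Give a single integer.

Answer: 13

Derivation:
Click 1 (2,3) count=1: revealed 1 new [(2,3)] -> total=1
Click 2 (3,0) count=3: revealed 1 new [(3,0)] -> total=2
Click 3 (5,3) count=0: revealed 11 new [(2,2) (2,4) (3,2) (3,3) (3,4) (4,2) (4,3) (4,4) (5,2) (5,3) (5,4)] -> total=13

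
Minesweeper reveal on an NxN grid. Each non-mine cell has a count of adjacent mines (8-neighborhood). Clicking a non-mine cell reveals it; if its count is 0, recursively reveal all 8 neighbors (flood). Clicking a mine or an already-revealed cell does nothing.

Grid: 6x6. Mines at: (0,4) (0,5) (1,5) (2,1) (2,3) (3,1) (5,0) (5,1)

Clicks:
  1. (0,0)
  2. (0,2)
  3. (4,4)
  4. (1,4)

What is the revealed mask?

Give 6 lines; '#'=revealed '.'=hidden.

Answer: ####..
#####.
....##
..####
..####
..####

Derivation:
Click 1 (0,0) count=0: revealed 8 new [(0,0) (0,1) (0,2) (0,3) (1,0) (1,1) (1,2) (1,3)] -> total=8
Click 2 (0,2) count=0: revealed 0 new [(none)] -> total=8
Click 3 (4,4) count=0: revealed 14 new [(2,4) (2,5) (3,2) (3,3) (3,4) (3,5) (4,2) (4,3) (4,4) (4,5) (5,2) (5,3) (5,4) (5,5)] -> total=22
Click 4 (1,4) count=4: revealed 1 new [(1,4)] -> total=23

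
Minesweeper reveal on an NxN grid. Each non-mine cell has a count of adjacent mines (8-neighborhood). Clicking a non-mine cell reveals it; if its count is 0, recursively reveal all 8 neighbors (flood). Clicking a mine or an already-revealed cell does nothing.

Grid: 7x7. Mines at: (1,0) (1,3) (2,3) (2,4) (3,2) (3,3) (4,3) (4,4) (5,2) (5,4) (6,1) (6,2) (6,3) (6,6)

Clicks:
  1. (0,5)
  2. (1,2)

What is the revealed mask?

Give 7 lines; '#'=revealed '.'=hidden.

Click 1 (0,5) count=0: revealed 14 new [(0,4) (0,5) (0,6) (1,4) (1,5) (1,6) (2,5) (2,6) (3,5) (3,6) (4,5) (4,6) (5,5) (5,6)] -> total=14
Click 2 (1,2) count=2: revealed 1 new [(1,2)] -> total=15

Answer: ....###
..#.###
.....##
.....##
.....##
.....##
.......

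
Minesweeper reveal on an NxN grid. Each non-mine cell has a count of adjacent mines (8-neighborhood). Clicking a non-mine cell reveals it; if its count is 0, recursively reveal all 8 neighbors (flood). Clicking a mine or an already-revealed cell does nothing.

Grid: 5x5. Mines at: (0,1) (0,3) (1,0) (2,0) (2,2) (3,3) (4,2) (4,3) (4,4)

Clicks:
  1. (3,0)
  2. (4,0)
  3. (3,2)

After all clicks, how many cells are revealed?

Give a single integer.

Answer: 5

Derivation:
Click 1 (3,0) count=1: revealed 1 new [(3,0)] -> total=1
Click 2 (4,0) count=0: revealed 3 new [(3,1) (4,0) (4,1)] -> total=4
Click 3 (3,2) count=4: revealed 1 new [(3,2)] -> total=5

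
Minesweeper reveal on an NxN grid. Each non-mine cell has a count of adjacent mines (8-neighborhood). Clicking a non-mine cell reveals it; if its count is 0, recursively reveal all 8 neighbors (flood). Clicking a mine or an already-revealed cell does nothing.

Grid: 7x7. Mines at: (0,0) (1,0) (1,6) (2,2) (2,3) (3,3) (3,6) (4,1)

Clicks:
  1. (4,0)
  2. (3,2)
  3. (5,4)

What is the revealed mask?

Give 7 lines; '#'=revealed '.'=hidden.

Click 1 (4,0) count=1: revealed 1 new [(4,0)] -> total=1
Click 2 (3,2) count=4: revealed 1 new [(3,2)] -> total=2
Click 3 (5,4) count=0: revealed 19 new [(4,2) (4,3) (4,4) (4,5) (4,6) (5,0) (5,1) (5,2) (5,3) (5,4) (5,5) (5,6) (6,0) (6,1) (6,2) (6,3) (6,4) (6,5) (6,6)] -> total=21

Answer: .......
.......
.......
..#....
#.#####
#######
#######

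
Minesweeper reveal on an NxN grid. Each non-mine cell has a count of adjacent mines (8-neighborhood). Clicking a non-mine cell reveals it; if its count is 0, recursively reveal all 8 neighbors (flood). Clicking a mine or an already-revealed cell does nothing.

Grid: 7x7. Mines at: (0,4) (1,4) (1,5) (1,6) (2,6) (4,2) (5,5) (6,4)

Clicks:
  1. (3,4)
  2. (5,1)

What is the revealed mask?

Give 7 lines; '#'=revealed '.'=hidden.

Click 1 (3,4) count=0: revealed 9 new [(2,3) (2,4) (2,5) (3,3) (3,4) (3,5) (4,3) (4,4) (4,5)] -> total=9
Click 2 (5,1) count=1: revealed 1 new [(5,1)] -> total=10

Answer: .......
.......
...###.
...###.
...###.
.#.....
.......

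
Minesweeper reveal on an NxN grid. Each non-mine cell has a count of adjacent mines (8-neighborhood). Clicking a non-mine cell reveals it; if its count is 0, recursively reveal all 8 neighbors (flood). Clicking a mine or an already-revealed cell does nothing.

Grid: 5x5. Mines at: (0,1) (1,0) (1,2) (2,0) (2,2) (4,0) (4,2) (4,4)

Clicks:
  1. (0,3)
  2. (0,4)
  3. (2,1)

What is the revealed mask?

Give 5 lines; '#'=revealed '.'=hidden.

Answer: ...##
...##
.#.##
...##
.....

Derivation:
Click 1 (0,3) count=1: revealed 1 new [(0,3)] -> total=1
Click 2 (0,4) count=0: revealed 7 new [(0,4) (1,3) (1,4) (2,3) (2,4) (3,3) (3,4)] -> total=8
Click 3 (2,1) count=4: revealed 1 new [(2,1)] -> total=9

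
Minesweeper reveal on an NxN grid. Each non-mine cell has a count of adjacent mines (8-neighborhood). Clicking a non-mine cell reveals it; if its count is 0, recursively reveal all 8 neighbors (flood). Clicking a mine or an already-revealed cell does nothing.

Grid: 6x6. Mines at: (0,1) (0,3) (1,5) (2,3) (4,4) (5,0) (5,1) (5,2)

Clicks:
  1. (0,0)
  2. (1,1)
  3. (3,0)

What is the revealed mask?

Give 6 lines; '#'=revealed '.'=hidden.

Answer: #.....
###...
###...
###...
###...
......

Derivation:
Click 1 (0,0) count=1: revealed 1 new [(0,0)] -> total=1
Click 2 (1,1) count=1: revealed 1 new [(1,1)] -> total=2
Click 3 (3,0) count=0: revealed 11 new [(1,0) (1,2) (2,0) (2,1) (2,2) (3,0) (3,1) (3,2) (4,0) (4,1) (4,2)] -> total=13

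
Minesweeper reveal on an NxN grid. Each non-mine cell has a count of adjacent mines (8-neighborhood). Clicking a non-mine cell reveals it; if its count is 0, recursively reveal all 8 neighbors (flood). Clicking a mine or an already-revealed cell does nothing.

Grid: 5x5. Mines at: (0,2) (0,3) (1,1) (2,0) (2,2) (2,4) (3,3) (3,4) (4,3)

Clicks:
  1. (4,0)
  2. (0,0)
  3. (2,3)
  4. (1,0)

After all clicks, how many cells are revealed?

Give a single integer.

Click 1 (4,0) count=0: revealed 6 new [(3,0) (3,1) (3,2) (4,0) (4,1) (4,2)] -> total=6
Click 2 (0,0) count=1: revealed 1 new [(0,0)] -> total=7
Click 3 (2,3) count=4: revealed 1 new [(2,3)] -> total=8
Click 4 (1,0) count=2: revealed 1 new [(1,0)] -> total=9

Answer: 9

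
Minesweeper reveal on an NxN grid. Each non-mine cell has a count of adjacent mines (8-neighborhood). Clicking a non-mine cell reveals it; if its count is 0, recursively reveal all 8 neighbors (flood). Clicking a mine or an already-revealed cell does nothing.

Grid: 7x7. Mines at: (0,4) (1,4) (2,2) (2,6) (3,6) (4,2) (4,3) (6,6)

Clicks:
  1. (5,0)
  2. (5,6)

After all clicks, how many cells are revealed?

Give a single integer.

Answer: 27

Derivation:
Click 1 (5,0) count=0: revealed 26 new [(0,0) (0,1) (0,2) (0,3) (1,0) (1,1) (1,2) (1,3) (2,0) (2,1) (3,0) (3,1) (4,0) (4,1) (5,0) (5,1) (5,2) (5,3) (5,4) (5,5) (6,0) (6,1) (6,2) (6,3) (6,4) (6,5)] -> total=26
Click 2 (5,6) count=1: revealed 1 new [(5,6)] -> total=27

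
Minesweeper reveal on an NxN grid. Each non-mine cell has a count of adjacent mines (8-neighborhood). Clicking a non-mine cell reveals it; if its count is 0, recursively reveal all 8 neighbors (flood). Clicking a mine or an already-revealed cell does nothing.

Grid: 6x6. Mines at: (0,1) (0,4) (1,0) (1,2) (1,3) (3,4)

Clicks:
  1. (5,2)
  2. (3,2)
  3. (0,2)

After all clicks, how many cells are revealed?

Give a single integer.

Click 1 (5,2) count=0: revealed 20 new [(2,0) (2,1) (2,2) (2,3) (3,0) (3,1) (3,2) (3,3) (4,0) (4,1) (4,2) (4,3) (4,4) (4,5) (5,0) (5,1) (5,2) (5,3) (5,4) (5,5)] -> total=20
Click 2 (3,2) count=0: revealed 0 new [(none)] -> total=20
Click 3 (0,2) count=3: revealed 1 new [(0,2)] -> total=21

Answer: 21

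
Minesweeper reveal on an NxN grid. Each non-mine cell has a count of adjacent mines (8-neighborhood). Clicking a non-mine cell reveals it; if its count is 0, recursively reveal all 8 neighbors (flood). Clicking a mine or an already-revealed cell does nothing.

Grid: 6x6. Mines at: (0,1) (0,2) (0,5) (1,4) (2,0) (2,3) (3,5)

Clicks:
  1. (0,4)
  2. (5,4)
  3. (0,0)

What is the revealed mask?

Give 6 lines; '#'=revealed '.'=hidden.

Answer: #...#.
......
......
#####.
######
######

Derivation:
Click 1 (0,4) count=2: revealed 1 new [(0,4)] -> total=1
Click 2 (5,4) count=0: revealed 17 new [(3,0) (3,1) (3,2) (3,3) (3,4) (4,0) (4,1) (4,2) (4,3) (4,4) (4,5) (5,0) (5,1) (5,2) (5,3) (5,4) (5,5)] -> total=18
Click 3 (0,0) count=1: revealed 1 new [(0,0)] -> total=19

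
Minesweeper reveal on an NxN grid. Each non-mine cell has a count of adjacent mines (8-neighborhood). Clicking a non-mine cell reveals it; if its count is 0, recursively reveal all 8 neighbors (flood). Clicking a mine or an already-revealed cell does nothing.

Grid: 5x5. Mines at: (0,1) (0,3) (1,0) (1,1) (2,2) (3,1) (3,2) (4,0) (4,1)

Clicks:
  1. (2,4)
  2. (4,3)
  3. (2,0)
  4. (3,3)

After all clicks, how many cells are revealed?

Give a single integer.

Answer: 9

Derivation:
Click 1 (2,4) count=0: revealed 8 new [(1,3) (1,4) (2,3) (2,4) (3,3) (3,4) (4,3) (4,4)] -> total=8
Click 2 (4,3) count=1: revealed 0 new [(none)] -> total=8
Click 3 (2,0) count=3: revealed 1 new [(2,0)] -> total=9
Click 4 (3,3) count=2: revealed 0 new [(none)] -> total=9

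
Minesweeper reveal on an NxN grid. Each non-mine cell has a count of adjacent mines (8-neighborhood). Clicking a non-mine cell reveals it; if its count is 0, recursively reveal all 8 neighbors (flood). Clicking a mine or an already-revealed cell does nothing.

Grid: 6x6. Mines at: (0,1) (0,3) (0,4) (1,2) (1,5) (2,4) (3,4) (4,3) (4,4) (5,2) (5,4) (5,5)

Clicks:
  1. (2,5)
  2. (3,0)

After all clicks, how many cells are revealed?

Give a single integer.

Answer: 14

Derivation:
Click 1 (2,5) count=3: revealed 1 new [(2,5)] -> total=1
Click 2 (3,0) count=0: revealed 13 new [(1,0) (1,1) (2,0) (2,1) (2,2) (3,0) (3,1) (3,2) (4,0) (4,1) (4,2) (5,0) (5,1)] -> total=14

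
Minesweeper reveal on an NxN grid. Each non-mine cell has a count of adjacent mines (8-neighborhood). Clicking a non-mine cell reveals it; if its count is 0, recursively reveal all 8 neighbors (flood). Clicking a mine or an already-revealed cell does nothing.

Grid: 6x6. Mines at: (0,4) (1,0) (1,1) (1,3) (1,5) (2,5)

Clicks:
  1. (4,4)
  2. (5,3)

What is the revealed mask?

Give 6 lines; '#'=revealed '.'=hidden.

Answer: ......
......
#####.
######
######
######

Derivation:
Click 1 (4,4) count=0: revealed 23 new [(2,0) (2,1) (2,2) (2,3) (2,4) (3,0) (3,1) (3,2) (3,3) (3,4) (3,5) (4,0) (4,1) (4,2) (4,3) (4,4) (4,5) (5,0) (5,1) (5,2) (5,3) (5,4) (5,5)] -> total=23
Click 2 (5,3) count=0: revealed 0 new [(none)] -> total=23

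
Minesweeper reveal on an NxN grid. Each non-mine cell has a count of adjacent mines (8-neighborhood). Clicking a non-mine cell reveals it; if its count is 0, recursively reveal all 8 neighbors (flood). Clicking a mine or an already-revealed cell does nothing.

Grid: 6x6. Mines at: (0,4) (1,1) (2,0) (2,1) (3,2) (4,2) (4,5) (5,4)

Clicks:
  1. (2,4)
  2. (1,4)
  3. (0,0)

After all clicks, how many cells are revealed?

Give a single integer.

Click 1 (2,4) count=0: revealed 9 new [(1,3) (1,4) (1,5) (2,3) (2,4) (2,5) (3,3) (3,4) (3,5)] -> total=9
Click 2 (1,4) count=1: revealed 0 new [(none)] -> total=9
Click 3 (0,0) count=1: revealed 1 new [(0,0)] -> total=10

Answer: 10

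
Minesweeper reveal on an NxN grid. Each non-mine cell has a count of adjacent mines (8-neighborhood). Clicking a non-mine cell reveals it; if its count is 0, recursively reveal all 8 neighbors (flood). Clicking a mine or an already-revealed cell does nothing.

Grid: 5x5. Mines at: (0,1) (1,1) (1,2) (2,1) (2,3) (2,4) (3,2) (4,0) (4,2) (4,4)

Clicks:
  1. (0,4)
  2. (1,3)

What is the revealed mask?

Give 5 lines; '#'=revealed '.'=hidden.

Click 1 (0,4) count=0: revealed 4 new [(0,3) (0,4) (1,3) (1,4)] -> total=4
Click 2 (1,3) count=3: revealed 0 new [(none)] -> total=4

Answer: ...##
...##
.....
.....
.....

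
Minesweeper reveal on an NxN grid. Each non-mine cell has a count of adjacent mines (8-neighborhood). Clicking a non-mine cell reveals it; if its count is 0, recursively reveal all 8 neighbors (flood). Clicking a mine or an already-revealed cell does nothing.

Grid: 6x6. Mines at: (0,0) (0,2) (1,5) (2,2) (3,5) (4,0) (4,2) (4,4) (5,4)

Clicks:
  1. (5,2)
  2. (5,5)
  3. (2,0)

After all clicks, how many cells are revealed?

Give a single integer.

Click 1 (5,2) count=1: revealed 1 new [(5,2)] -> total=1
Click 2 (5,5) count=2: revealed 1 new [(5,5)] -> total=2
Click 3 (2,0) count=0: revealed 6 new [(1,0) (1,1) (2,0) (2,1) (3,0) (3,1)] -> total=8

Answer: 8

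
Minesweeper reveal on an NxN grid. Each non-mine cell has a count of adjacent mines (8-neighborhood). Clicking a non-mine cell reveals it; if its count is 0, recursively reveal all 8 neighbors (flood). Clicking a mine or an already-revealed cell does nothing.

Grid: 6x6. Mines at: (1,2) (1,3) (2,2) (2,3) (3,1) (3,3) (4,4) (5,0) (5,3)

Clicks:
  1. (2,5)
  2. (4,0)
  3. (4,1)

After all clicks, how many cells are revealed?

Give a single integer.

Answer: 10

Derivation:
Click 1 (2,5) count=0: revealed 8 new [(0,4) (0,5) (1,4) (1,5) (2,4) (2,5) (3,4) (3,5)] -> total=8
Click 2 (4,0) count=2: revealed 1 new [(4,0)] -> total=9
Click 3 (4,1) count=2: revealed 1 new [(4,1)] -> total=10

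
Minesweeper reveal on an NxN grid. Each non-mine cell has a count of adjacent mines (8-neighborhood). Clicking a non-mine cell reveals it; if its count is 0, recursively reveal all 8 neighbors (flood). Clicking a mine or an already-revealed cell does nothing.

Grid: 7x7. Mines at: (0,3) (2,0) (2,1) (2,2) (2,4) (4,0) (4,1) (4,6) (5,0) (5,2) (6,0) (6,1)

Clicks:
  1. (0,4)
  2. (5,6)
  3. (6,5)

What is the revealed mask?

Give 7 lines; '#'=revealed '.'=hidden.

Answer: ....#..
.......
.......
...###.
...###.
...####
...####

Derivation:
Click 1 (0,4) count=1: revealed 1 new [(0,4)] -> total=1
Click 2 (5,6) count=1: revealed 1 new [(5,6)] -> total=2
Click 3 (6,5) count=0: revealed 13 new [(3,3) (3,4) (3,5) (4,3) (4,4) (4,5) (5,3) (5,4) (5,5) (6,3) (6,4) (6,5) (6,6)] -> total=15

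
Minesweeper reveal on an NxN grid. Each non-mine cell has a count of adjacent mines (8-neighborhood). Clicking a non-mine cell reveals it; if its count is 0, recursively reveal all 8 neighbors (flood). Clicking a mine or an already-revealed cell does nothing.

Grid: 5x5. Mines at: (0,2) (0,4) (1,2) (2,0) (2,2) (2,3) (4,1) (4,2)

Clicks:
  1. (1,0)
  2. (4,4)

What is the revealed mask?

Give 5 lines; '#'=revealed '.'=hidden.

Answer: .....
#....
.....
...##
...##

Derivation:
Click 1 (1,0) count=1: revealed 1 new [(1,0)] -> total=1
Click 2 (4,4) count=0: revealed 4 new [(3,3) (3,4) (4,3) (4,4)] -> total=5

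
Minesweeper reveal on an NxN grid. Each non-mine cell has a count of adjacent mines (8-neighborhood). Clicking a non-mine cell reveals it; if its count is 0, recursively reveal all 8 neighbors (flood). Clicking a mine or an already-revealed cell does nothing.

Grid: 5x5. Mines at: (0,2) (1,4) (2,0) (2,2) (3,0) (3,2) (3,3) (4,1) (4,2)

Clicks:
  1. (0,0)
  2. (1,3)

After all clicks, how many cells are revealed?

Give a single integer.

Click 1 (0,0) count=0: revealed 4 new [(0,0) (0,1) (1,0) (1,1)] -> total=4
Click 2 (1,3) count=3: revealed 1 new [(1,3)] -> total=5

Answer: 5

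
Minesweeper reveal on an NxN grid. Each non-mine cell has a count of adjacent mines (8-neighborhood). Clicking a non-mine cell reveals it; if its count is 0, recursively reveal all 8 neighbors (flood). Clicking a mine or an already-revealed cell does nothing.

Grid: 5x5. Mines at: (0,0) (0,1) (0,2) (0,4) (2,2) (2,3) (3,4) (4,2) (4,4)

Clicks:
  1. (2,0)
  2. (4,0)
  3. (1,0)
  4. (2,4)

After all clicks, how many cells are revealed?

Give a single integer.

Answer: 9

Derivation:
Click 1 (2,0) count=0: revealed 8 new [(1,0) (1,1) (2,0) (2,1) (3,0) (3,1) (4,0) (4,1)] -> total=8
Click 2 (4,0) count=0: revealed 0 new [(none)] -> total=8
Click 3 (1,0) count=2: revealed 0 new [(none)] -> total=8
Click 4 (2,4) count=2: revealed 1 new [(2,4)] -> total=9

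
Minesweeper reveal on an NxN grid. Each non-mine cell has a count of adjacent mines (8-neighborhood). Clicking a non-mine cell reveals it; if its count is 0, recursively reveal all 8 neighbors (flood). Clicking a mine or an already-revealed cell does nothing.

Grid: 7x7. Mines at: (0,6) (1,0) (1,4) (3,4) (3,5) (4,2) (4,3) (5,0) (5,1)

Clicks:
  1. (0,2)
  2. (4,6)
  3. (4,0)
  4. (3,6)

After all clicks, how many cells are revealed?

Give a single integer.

Answer: 15

Derivation:
Click 1 (0,2) count=0: revealed 12 new [(0,1) (0,2) (0,3) (1,1) (1,2) (1,3) (2,1) (2,2) (2,3) (3,1) (3,2) (3,3)] -> total=12
Click 2 (4,6) count=1: revealed 1 new [(4,6)] -> total=13
Click 3 (4,0) count=2: revealed 1 new [(4,0)] -> total=14
Click 4 (3,6) count=1: revealed 1 new [(3,6)] -> total=15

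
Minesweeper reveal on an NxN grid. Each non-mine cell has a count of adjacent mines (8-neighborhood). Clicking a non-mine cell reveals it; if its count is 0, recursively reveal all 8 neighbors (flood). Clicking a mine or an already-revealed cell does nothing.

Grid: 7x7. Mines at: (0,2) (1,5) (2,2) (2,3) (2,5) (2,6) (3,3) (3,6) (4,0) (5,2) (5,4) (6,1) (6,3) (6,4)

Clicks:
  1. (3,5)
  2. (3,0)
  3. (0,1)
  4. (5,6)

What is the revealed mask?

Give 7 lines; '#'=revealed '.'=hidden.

Answer: .#.....
.......
.......
#....#.
.....##
.....##
.....##

Derivation:
Click 1 (3,5) count=3: revealed 1 new [(3,5)] -> total=1
Click 2 (3,0) count=1: revealed 1 new [(3,0)] -> total=2
Click 3 (0,1) count=1: revealed 1 new [(0,1)] -> total=3
Click 4 (5,6) count=0: revealed 6 new [(4,5) (4,6) (5,5) (5,6) (6,5) (6,6)] -> total=9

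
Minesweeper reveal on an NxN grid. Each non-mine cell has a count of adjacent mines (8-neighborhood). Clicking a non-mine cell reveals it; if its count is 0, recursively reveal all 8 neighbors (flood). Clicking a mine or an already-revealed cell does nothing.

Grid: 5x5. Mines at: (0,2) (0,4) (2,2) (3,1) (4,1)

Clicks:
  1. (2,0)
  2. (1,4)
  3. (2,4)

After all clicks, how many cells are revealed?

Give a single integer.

Click 1 (2,0) count=1: revealed 1 new [(2,0)] -> total=1
Click 2 (1,4) count=1: revealed 1 new [(1,4)] -> total=2
Click 3 (2,4) count=0: revealed 9 new [(1,3) (2,3) (2,4) (3,2) (3,3) (3,4) (4,2) (4,3) (4,4)] -> total=11

Answer: 11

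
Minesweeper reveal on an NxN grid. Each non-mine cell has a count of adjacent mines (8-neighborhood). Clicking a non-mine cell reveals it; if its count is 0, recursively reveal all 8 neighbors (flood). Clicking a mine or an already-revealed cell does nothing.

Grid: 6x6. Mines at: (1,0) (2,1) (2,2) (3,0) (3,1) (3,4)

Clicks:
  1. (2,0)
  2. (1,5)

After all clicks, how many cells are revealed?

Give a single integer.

Answer: 14

Derivation:
Click 1 (2,0) count=4: revealed 1 new [(2,0)] -> total=1
Click 2 (1,5) count=0: revealed 13 new [(0,1) (0,2) (0,3) (0,4) (0,5) (1,1) (1,2) (1,3) (1,4) (1,5) (2,3) (2,4) (2,5)] -> total=14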